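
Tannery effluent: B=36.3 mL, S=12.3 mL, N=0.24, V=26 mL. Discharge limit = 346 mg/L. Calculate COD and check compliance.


COD = (36.3 - 12.3) x 0.24 x 8000 / 26 = 1772.3 mg/L
Limit: 346 mg/L
Compliant: No


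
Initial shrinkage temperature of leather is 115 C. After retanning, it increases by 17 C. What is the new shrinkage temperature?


132 C


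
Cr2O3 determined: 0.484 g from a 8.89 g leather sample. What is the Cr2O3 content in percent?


Cr2O3% = 0.484 / 8.89 x 100
Cr2O3% = 5.44%


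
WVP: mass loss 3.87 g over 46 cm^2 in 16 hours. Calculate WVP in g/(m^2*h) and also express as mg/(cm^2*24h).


WVP = 3.87 / (46 x 16) x 10000 = 52.58 g/(m^2*h)
Mass loss in mg = 3.87 x 1000 = 3870 mg
Per cm^2 per 24h in mg: 3870 x 24 / (46 x 16) = 92880 / 736 = 126.20 mg/(cm^2*24h)


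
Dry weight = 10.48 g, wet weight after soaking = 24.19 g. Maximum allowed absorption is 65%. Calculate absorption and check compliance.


Absorption = 130.8%
Compliant: No

WA = (24.19 - 10.48) / 10.48 x 100 = 130.8%
Maximum allowed: 65%
Compliant: No


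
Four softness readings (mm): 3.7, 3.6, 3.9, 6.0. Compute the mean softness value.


4.30 mm


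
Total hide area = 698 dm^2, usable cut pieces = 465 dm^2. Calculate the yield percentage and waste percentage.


Yield = 465 / 698 x 100 = 66.6%
Waste = 698 - 465 = 233 dm^2
Waste% = 100 - 66.6 = 33.4%


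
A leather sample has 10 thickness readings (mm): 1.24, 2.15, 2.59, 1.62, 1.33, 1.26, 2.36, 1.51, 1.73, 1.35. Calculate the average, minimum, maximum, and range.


Average = 1.71 mm
Min = 1.24 mm
Max = 2.59 mm
Range = 1.35 mm

Sum = 17.14
Average = 17.14 / 10 = 1.71 mm
Minimum = 1.24 mm
Maximum = 2.59 mm
Range = 2.59 - 1.24 = 1.35 mm


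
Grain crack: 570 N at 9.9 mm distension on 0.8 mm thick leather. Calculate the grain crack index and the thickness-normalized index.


Crack index = 570 / 9.9 = 57.6 N/mm
Normalized = 57.6 / 0.8 = 72.0 N/mm per mm


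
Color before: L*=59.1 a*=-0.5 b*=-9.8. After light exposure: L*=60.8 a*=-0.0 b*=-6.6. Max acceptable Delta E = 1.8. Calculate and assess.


dL = 1.7, da = 0.5, db = 3.2
dE = sqrt((1.7)^2 + (0.5)^2 + (3.2)^2) = 3.66
Max = 1.8
Passes: No


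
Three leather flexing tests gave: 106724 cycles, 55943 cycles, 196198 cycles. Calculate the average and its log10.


Average = (106724 + 55943 + 196198) / 3 = 119622 cycles
log10(119622) = 5.08


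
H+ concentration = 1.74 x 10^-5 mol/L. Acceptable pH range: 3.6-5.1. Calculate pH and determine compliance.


pH = -log10(1.74 x 10^-5) = 4.76
Range: 3.6 to 5.1
Compliant: Yes


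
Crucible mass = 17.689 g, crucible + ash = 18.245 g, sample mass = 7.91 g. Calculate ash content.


Ash mass = 0.556 g
Ash content = 7.03%


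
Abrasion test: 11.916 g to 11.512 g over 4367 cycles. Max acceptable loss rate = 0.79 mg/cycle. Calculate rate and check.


Rate = 0.093 mg/cycle
Passes: Yes

Loss = 11.916 - 11.512 = 0.404 g
Rate = 0.404 g / 4367 cycles x 1000 = 0.093 mg/cycle
Max = 0.79 mg/cycle
Passes: Yes


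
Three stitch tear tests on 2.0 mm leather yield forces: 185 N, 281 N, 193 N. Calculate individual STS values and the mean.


STS1 = 185 / 2.0 = 92.5 N/mm
STS2 = 281 / 2.0 = 140.5 N/mm
STS3 = 193 / 2.0 = 96.5 N/mm
Mean = (92.5 + 140.5 + 96.5) / 3 = 109.8 N/mm


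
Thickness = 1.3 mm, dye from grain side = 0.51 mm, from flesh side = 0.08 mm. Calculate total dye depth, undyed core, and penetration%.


Total dyed = 0.51 + 0.08 = 0.59 mm
Undyed core = 1.3 - 0.59 = 0.71 mm
Penetration = 0.59 / 1.3 x 100 = 45.4%


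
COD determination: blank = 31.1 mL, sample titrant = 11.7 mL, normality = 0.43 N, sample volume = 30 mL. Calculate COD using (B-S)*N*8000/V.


COD = (31.1 - 11.7) x 0.43 x 8000 / 30
COD = 19.4 x 0.43 x 8000 / 30
COD = 2224.5 mg/L


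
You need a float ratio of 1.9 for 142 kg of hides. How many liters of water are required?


269.8 L

Water = hide weight x target ratio
Water = 142 x 1.9 = 269.8 L


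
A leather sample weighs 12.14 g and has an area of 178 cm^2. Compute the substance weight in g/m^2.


Substance weight = mass / area x 10000
SW = 12.14 / 178 x 10000
SW = 682.0 g/m^2


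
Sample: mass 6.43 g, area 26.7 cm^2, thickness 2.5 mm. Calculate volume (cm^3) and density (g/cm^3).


Volume = 6.675 cm^3
Density = 0.963 g/cm^3

Thickness in cm = 2.5 / 10 = 0.25 cm
Volume = 26.7 x 0.25 = 6.675 cm^3
Density = 6.43 / 6.675 = 0.963 g/cm^3


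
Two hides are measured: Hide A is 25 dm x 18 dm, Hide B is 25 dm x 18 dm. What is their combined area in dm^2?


900 dm^2


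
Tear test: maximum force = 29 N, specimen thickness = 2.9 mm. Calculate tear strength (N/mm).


Tear strength = force / thickness
Tear = 29 / 2.9 = 10.0 N/mm


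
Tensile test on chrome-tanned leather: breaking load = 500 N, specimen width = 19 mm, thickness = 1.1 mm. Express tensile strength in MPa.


23.92 MPa

Cross-section = 19 x 1.1 = 20.9 mm^2
TS = 500 / 20.9 = 23.92 MPa
(1 N/mm^2 = 1 MPa)


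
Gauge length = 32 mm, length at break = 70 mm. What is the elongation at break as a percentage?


118.8%


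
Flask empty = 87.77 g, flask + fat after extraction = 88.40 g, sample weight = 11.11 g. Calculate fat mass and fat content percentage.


Fat mass = 0.63 g
Fat content = 5.7%

Fat mass = 88.40 - 87.77 = 0.63 g
Fat% = 0.63 / 11.11 x 100 = 5.7%


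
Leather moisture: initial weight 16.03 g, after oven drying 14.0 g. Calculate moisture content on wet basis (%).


12.7%

Moisture = 16.03 - 14.0 = 2.03 g
MC = 2.03 / 16.03 x 100 = 12.7%


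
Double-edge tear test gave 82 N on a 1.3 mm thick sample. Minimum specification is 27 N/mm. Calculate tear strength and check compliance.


Tear strength = 63.1 N/mm
Compliant: Yes


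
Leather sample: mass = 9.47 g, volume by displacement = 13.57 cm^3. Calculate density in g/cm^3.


Density = mass / volume
Density = 9.47 / 13.57 = 0.698 g/cm^3


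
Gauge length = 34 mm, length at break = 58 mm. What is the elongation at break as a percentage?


Extension = 58 - 34 = 24 mm
Elongation = 24 / 34 x 100 = 70.6%


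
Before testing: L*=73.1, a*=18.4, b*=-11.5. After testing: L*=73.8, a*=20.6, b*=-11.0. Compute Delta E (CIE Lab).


dL = 73.8 - 73.1 = 0.7
da = 20.6 - 18.4 = 2.2
db = -11.0 - (-11.5) = 0.5
dE = sqrt((0.7)^2 + (2.2)^2 + (0.5)^2) = 2.36


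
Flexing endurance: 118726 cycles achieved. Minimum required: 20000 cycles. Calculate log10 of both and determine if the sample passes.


log10(118726) = 5.07
log10(20000) = 4.30
Passes: Yes


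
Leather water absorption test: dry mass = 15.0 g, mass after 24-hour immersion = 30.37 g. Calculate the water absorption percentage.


102.5%

Water absorbed = 30.37 - 15.0 = 15.37 g
WA% = 15.37 / 15.0 x 100 = 102.5%


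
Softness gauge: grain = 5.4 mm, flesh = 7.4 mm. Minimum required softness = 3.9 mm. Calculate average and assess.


Average softness = 6.40 mm
Meets requirement: Yes


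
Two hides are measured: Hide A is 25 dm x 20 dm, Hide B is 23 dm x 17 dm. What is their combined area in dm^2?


891 dm^2


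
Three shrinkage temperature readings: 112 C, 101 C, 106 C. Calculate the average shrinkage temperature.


106.3 C

Average = (112 + 101 + 106) / 3
Average = 319 / 3 = 106.3 C


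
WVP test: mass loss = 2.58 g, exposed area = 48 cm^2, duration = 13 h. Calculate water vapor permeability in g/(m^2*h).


WVP = mass_loss / (area x time) x 10000
WVP = 2.58 / (48 x 13) x 10000
WVP = 2.58 / 624 x 10000 = 41.35 g/(m^2*h)


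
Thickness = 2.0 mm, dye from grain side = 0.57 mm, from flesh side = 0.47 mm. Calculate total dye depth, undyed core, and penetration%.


Total dyed = 1.04 mm
Undyed core = 0.96 mm
Penetration = 52.0%

Total dyed = 0.57 + 0.47 = 1.04 mm
Undyed core = 2.0 - 1.04 = 0.96 mm
Penetration = 1.04 / 2.0 x 100 = 52.0%


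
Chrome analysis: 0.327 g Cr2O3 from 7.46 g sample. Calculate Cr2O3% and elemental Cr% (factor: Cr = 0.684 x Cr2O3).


Cr2O3 = 4.38%
Cr = 3.00%

Cr2O3% = 0.327 / 7.46 x 100 = 4.38%
Cr% = 4.38 x 0.684 = 3.00%


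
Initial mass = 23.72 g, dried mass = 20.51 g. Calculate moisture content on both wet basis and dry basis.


Wet basis = 13.5%
Dry basis = 15.7%


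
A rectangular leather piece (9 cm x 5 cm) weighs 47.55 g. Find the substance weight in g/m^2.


Area = 9 x 5 = 45 cm^2
SW = 47.55 / 45 x 10000 = 10566.7 g/m^2


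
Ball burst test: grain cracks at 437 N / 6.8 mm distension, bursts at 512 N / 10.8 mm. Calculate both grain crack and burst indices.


Crack index = 64.3 N/mm
Burst index = 47.4 N/mm


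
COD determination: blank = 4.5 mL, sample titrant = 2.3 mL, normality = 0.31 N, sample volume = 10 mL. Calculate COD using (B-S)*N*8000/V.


COD = (4.5 - 2.3) x 0.31 x 8000 / 10
COD = 2.2 x 0.31 x 8000 / 10
COD = 545.6 mg/L


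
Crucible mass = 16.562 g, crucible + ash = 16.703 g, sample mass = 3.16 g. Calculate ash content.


Ash mass = 16.703 - 16.562 = 0.141 g
Ash% = 0.141 / 3.16 x 100 = 4.46%


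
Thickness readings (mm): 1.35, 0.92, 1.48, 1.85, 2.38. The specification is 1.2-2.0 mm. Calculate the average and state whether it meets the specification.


Average = 1.60 mm
Within specification: Yes


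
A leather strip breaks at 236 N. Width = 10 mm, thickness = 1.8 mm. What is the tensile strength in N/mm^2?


13.11 N/mm^2


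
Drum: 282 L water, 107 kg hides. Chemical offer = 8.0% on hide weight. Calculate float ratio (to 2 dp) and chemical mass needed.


Float ratio = 282 / 107 = 2.64
Chemical = 107 x 8.0 / 100 = 8.56 kg


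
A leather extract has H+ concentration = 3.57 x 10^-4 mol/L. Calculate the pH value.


pH = -log10[H+]
pH = -log10(3.57 x 10^-4) = 3.45


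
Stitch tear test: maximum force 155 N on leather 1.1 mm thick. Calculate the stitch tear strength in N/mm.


140.9 N/mm


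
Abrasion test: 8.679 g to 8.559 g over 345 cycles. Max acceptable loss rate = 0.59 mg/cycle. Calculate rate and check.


Loss = 8.679 - 8.559 = 0.120 g
Rate = 0.120 g / 345 cycles x 1000 = 0.348 mg/cycle
Max = 0.59 mg/cycle
Passes: Yes


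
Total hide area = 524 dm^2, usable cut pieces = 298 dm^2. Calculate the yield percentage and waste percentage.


Yield = 298 / 524 x 100 = 56.9%
Waste = 524 - 298 = 226 dm^2
Waste% = 100 - 56.9 = 43.1%


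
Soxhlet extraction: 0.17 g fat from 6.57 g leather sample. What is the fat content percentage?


2.6%


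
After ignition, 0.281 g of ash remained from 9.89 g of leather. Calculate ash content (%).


Ash% = 0.281 / 9.89 x 100
Ash% = 2.84%


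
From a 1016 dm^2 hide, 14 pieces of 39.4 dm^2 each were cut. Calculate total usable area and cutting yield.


Total usable = 14 x 39.4 = 551.6 dm^2
Yield = 551.6 / 1016 x 100 = 54.3%


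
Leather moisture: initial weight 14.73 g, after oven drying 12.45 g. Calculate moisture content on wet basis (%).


Moisture = 14.73 - 12.45 = 2.28 g
MC = 2.28 / 14.73 x 100 = 15.5%


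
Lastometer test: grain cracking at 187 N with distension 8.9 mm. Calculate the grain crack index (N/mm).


21.0 N/mm

Grain crack index = force / distension
Index = 187 / 8.9 = 21.0 N/mm


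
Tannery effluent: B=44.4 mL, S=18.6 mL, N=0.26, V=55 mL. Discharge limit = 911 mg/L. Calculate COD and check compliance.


COD = (44.4 - 18.6) x 0.26 x 8000 / 55 = 975.7 mg/L
Limit: 911 mg/L
Compliant: No


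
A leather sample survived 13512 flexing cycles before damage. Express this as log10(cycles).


4.13

log10(13512) = 4.13


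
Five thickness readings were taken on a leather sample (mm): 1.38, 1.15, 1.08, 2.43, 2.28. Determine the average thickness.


1.66 mm


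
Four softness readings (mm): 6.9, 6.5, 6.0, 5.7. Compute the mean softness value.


Sum = 6.9 + 6.5 + 6.0 + 5.7
Mean = 25.1 / 4 = 6.28 mm


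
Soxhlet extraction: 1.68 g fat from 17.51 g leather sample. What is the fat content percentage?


9.6%

Fat content = 1.68 / 17.51 x 100
Fat = 9.6%


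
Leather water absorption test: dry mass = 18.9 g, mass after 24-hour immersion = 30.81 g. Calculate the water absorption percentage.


Water absorbed = 30.81 - 18.9 = 11.91 g
WA% = 11.91 / 18.9 x 100 = 63.0%


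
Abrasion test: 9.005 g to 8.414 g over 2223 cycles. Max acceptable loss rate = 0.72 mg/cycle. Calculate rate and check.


Loss = 9.005 - 8.414 = 0.591 g
Rate = 0.591 g / 2223 cycles x 1000 = 0.266 mg/cycle
Max = 0.72 mg/cycle
Passes: Yes


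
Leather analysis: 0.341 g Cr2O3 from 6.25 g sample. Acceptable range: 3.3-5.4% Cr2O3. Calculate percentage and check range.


Cr2O3% = 0.341 / 6.25 x 100 = 5.46%
Acceptable range: 3.3 to 5.4%
Within range: No


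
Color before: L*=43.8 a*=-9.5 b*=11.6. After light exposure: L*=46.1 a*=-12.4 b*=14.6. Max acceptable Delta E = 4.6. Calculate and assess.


Delta E = 4.76
Passes: No

dL = 2.3, da = -2.9, db = 3.0
dE = sqrt((2.3)^2 + (-2.9)^2 + (3.0)^2) = 4.76
Max = 4.6
Passes: No


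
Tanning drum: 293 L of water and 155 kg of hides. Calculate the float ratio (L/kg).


Float ratio = water / hide weight
Ratio = 293 / 155 = 1.9


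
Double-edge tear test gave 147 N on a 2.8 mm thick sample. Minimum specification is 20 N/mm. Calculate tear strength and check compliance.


Tear strength = 147 / 2.8 = 52.5 N/mm
Required minimum = 20 N/mm
Compliant: Yes


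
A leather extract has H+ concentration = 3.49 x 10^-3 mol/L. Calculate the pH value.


pH = -log10[H+]
pH = -log10(3.49 x 10^-3) = 2.46


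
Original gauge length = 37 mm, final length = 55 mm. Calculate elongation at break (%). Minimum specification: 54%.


Extension = 55 - 37 = 18 mm
Elongation = 18 / 37 x 100 = 48.6%
Minimum required: 54%
Meets specification: No


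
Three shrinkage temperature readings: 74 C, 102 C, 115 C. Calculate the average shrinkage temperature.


Average = (74 + 102 + 115) / 3
Average = 291 / 3 = 97.0 C


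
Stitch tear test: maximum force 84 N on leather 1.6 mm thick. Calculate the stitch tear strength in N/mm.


52.5 N/mm

Stitch tear strength = force / thickness
STS = 84 / 1.6 = 52.5 N/mm


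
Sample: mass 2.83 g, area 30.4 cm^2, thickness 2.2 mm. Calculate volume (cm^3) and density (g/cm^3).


Thickness in cm = 2.2 / 10 = 0.22 cm
Volume = 30.4 x 0.22 = 6.688 cm^3
Density = 2.83 / 6.688 = 0.423 g/cm^3


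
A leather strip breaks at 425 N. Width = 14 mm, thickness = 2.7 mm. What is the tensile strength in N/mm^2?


Cross-sectional area = 14 x 2.7 = 37.8 mm^2
Tensile strength = 425 / 37.8 = 11.24 N/mm^2


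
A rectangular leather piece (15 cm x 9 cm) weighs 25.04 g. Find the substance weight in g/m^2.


1854.8 g/m^2


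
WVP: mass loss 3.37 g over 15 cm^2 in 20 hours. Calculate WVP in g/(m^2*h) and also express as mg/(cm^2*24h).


WVP = 112.33 g/(m^2*h)
Daily rate = 269.60 mg/(cm^2*24h)

WVP = 3.37 / (15 x 20) x 10000 = 112.33 g/(m^2*h)
Mass loss in mg = 3.37 x 1000 = 3370 mg
Per cm^2 per 24h in mg: 3370 x 24 / (15 x 20) = 80880 / 300 = 269.60 mg/(cm^2*24h)


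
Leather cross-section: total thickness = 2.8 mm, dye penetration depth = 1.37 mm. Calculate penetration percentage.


Penetration% = 1.37 / 2.8 x 100
Penetration = 48.9%


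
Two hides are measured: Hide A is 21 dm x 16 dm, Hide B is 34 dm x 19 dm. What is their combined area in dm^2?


982 dm^2


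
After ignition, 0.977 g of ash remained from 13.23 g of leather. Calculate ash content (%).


Ash% = 0.977 / 13.23 x 100
Ash% = 7.38%


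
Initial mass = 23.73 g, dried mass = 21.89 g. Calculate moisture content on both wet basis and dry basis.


Wet basis = 7.8%
Dry basis = 8.4%


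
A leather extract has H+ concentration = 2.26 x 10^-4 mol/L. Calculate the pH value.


pH = -log10[H+]
pH = -log10(2.26 x 10^-4) = 3.65


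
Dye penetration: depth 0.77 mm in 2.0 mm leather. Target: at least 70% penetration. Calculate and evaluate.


Penetration = 0.77 / 2.0 x 100 = 38.5%
Target: 70%
Meets target: No


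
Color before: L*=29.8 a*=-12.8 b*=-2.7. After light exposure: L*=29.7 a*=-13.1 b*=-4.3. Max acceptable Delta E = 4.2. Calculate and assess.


Delta E = 1.63
Passes: Yes


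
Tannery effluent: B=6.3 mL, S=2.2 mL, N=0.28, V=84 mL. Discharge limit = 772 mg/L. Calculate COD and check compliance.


COD = 109.3 mg/L
Compliant: Yes


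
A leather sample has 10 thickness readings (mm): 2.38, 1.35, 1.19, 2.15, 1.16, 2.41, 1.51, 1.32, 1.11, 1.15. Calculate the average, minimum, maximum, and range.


Average = 1.57 mm
Min = 1.11 mm
Max = 2.41 mm
Range = 1.30 mm


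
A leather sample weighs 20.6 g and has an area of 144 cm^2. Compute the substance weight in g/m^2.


Substance weight = mass / area x 10000
SW = 20.6 / 144 x 10000
SW = 1430.6 g/m^2


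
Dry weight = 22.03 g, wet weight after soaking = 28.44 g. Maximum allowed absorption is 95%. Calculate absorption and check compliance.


Absorption = 29.1%
Compliant: Yes

WA = (28.44 - 22.03) / 22.03 x 100 = 29.1%
Maximum allowed: 95%
Compliant: Yes


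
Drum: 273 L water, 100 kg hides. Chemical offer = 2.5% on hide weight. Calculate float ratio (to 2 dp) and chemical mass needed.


Float ratio = 2.73
Chemical needed = 2.5 kg


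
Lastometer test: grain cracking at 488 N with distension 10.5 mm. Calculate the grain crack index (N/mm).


Grain crack index = force / distension
Index = 488 / 10.5 = 46.5 N/mm


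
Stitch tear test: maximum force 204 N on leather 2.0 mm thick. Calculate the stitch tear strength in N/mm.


102.0 N/mm

Stitch tear strength = force / thickness
STS = 204 / 2.0 = 102.0 N/mm


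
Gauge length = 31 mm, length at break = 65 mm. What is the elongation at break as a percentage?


Extension = 65 - 31 = 34 mm
Elongation = 34 / 31 x 100 = 109.7%


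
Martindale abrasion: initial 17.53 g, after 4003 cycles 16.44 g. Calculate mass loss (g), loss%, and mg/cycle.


Mass loss = 1.090 g
Loss = 6.22%
Rate = 0.272 mg/cycle


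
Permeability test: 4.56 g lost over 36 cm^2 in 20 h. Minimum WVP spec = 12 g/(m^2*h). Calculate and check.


WVP = 63.33 g/(m^2*h)
Meets specification: Yes


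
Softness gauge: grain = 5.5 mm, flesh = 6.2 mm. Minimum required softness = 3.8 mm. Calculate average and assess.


Average softness = 5.85 mm
Meets requirement: Yes

Average = (5.5 + 6.2) / 2 = 5.85 mm
Minimum = 3.8 mm
Meets requirement: Yes


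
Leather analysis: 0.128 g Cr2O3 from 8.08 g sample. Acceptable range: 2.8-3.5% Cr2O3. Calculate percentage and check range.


Cr2O3 = 1.58%
Within range: No

Cr2O3% = 0.128 / 8.08 x 100 = 1.58%
Acceptable range: 2.8 to 3.5%
Within range: No


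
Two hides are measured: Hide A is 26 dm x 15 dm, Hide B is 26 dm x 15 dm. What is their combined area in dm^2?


780 dm^2

Hide A area = 26 x 15 = 390 dm^2
Hide B area = 26 x 15 = 390 dm^2
Total = 390 + 390 = 780 dm^2


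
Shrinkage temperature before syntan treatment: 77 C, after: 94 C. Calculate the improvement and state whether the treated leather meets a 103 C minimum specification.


Improvement = 17 C
Meets 103 C spec: No

Improvement = 94 - 77 = 17 C
Spec check: 94 C >= 103 C? No


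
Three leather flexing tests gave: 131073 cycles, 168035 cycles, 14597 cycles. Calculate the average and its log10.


Average = 104568 cycles
log10 = 5.02


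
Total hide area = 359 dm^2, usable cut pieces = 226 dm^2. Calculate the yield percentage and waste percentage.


Yield = 226 / 359 x 100 = 63.0%
Waste = 359 - 226 = 133 dm^2
Waste% = 100 - 63.0 = 37.0%


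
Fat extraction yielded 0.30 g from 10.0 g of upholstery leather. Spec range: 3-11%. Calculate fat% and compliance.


Fat content = 3.0%
Compliant: Yes


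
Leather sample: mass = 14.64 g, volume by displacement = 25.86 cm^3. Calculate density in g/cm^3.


0.566 g/cm^3


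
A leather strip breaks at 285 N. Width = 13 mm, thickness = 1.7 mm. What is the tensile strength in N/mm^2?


12.90 N/mm^2


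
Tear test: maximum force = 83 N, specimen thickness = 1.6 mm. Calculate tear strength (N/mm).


Tear strength = force / thickness
Tear = 83 / 1.6 = 51.9 N/mm


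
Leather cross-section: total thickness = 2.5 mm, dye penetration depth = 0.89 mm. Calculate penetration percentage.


35.6%


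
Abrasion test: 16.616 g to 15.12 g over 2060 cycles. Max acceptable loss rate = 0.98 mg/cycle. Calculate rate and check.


Loss = 16.616 - 15.12 = 1.496 g
Rate = 1.496 g / 2060 cycles x 1000 = 0.726 mg/cycle
Max = 0.98 mg/cycle
Passes: Yes


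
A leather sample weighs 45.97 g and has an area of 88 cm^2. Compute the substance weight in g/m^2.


Substance weight = mass / area x 10000
SW = 45.97 / 88 x 10000
SW = 5223.9 g/m^2


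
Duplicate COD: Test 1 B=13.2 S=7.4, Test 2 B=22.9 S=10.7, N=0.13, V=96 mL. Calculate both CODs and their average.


COD1 = (13.2 - 7.4) x 0.13 x 8000 / 96 = 62.8 mg/L
COD2 = (22.9 - 10.7) x 0.13 x 8000 / 96 = 132.2 mg/L
Average = (62.8 + 132.2) / 2 = 97.5 mg/L


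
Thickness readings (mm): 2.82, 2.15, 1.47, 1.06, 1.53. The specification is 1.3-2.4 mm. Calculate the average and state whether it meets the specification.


Sum = 9.03
Average = 9.03 / 5 = 1.81 mm
Specification range: 1.3 to 2.4 mm
Within spec: Yes


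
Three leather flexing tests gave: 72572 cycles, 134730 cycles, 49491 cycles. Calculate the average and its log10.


Average = (72572 + 134730 + 49491) / 3 = 85598 cycles
log10(85598) = 4.93


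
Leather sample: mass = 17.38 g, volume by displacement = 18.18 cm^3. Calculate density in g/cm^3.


Density = mass / volume
Density = 17.38 / 18.18 = 0.956 g/cm^3


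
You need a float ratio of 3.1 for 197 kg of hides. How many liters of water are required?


Water = hide weight x target ratio
Water = 197 x 3.1 = 610.7 L


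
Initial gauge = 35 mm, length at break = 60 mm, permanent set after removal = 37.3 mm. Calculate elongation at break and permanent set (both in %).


Elongation at break = 71.4%
Permanent set = 6.6%


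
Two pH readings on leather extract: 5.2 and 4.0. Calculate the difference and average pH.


Difference = 1.2
Average pH = 4.60


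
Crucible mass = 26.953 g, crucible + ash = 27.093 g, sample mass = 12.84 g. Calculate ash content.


Ash mass = 27.093 - 26.953 = 0.140 g
Ash% = 0.140 / 12.84 x 100 = 1.09%


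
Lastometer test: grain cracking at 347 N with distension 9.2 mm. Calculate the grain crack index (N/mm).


Grain crack index = force / distension
Index = 347 / 9.2 = 37.7 N/mm


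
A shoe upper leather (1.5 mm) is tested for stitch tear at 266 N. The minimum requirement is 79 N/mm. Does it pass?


STS = 177.3 N/mm
Passes: Yes

STS = 266 / 1.5 = 177.3 N/mm
Minimum required: 79 N/mm
Passes: Yes


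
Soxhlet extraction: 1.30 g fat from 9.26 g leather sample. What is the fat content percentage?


14.0%

Fat content = 1.30 / 9.26 x 100
Fat = 14.0%


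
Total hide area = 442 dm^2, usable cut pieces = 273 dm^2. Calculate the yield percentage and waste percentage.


Yield = 61.8%
Waste = 38.2%

Yield = 273 / 442 x 100 = 61.8%
Waste = 442 - 273 = 169 dm^2
Waste% = 100 - 61.8 = 38.2%


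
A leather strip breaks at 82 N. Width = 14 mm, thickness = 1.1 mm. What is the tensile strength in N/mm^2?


5.32 N/mm^2

Cross-sectional area = 14 x 1.1 = 15.4 mm^2
Tensile strength = 82 / 15.4 = 5.32 N/mm^2


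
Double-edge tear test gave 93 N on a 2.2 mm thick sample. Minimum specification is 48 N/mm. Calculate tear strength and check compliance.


Tear strength = 93 / 2.2 = 42.3 N/mm
Required minimum = 48 N/mm
Compliant: No


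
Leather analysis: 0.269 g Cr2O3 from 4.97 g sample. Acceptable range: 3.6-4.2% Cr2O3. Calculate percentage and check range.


Cr2O3% = 0.269 / 4.97 x 100 = 5.41%
Acceptable range: 3.6 to 4.2%
Within range: No


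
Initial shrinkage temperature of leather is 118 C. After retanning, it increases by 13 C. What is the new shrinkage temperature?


131 C

New Ts = 118 + 13 = 131 C


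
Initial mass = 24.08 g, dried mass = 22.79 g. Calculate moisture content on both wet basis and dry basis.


Moisture lost = 24.08 - 22.79 = 1.29 g
Wet basis MC = 1.29 / 24.08 x 100 = 5.4%
Dry basis MC = 1.29 / 22.79 x 100 = 5.7%


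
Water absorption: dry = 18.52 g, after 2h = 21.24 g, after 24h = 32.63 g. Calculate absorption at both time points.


2h absorption = 14.7%
24h absorption = 76.2%


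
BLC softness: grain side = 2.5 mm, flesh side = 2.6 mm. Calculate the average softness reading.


2.55 mm


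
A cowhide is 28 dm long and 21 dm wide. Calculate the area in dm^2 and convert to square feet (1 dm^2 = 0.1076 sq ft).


588 dm^2
63.27 sq ft


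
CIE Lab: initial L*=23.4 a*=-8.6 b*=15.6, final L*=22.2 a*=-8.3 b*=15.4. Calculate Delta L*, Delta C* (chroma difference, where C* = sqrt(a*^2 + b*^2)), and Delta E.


Delta L* = 22.2 - 23.4 = -1.2
C1* = sqrt((-8.6)^2 + (15.6)^2) = 17.813
C2* = sqrt((-8.3)^2 + (15.4)^2) = 17.494
Delta C* = 17.494 - 17.813 = -0.32
Delta E = sqrt((-1.2)^2 + (0.3)^2 + (-0.2)^2) = 1.25


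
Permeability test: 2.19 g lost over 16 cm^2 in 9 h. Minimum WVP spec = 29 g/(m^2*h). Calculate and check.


WVP = 2.19 / (16 x 9) x 10000 = 152.08 g/(m^2*h)
Minimum: 29 g/(m^2*h)
Meets spec: Yes


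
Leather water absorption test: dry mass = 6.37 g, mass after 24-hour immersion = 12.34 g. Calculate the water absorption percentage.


Water absorbed = 12.34 - 6.37 = 5.97 g
WA% = 5.97 / 6.37 x 100 = 93.7%


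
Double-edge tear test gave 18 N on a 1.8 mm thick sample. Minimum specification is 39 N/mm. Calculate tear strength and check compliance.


Tear strength = 18 / 1.8 = 10.0 N/mm
Required minimum = 39 N/mm
Compliant: No


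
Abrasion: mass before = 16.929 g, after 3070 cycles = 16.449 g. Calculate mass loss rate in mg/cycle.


0.156 mg/cycle


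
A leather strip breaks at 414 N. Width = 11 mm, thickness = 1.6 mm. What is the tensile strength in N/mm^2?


23.52 N/mm^2

Cross-sectional area = 11 x 1.6 = 17.6 mm^2
Tensile strength = 414 / 17.6 = 23.52 N/mm^2


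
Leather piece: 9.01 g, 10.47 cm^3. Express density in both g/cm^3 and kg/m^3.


Density = 9.01 / 10.47 = 0.861 g/cm^3
Convert: 0.861 x 1000 = 861 kg/m^3


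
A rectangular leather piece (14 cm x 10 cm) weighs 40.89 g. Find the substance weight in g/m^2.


Area = 14 x 10 = 140 cm^2
SW = 40.89 / 140 x 10000 = 2920.7 g/m^2


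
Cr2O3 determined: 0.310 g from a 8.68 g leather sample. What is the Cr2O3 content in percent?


Cr2O3% = 0.310 / 8.68 x 100
Cr2O3% = 3.57%


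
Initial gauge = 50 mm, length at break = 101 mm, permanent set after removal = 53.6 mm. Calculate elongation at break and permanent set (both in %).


Elongation at break = (101 - 50) / 50 x 100 = 102.0%
Permanent set = (53.6 - 50) / 50 x 100 = 7.2%


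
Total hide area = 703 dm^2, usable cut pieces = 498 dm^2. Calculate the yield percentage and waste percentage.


Yield = 498 / 703 x 100 = 70.8%
Waste = 703 - 498 = 205 dm^2
Waste% = 100 - 70.8 = 29.2%


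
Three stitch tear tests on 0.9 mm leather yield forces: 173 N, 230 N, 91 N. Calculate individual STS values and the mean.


STS1 = 173 / 0.9 = 192.2 N/mm
STS2 = 230 / 0.9 = 255.6 N/mm
STS3 = 91 / 0.9 = 101.1 N/mm
Mean = (192.2 + 255.6 + 101.1) / 3 = 183.0 N/mm


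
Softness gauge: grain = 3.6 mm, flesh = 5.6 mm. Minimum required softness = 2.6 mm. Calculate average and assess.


Average = (3.6 + 5.6) / 2 = 4.60 mm
Minimum = 2.6 mm
Meets requirement: Yes


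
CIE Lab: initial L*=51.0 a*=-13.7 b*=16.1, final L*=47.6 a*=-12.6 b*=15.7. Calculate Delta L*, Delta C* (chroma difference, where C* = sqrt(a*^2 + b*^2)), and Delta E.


Delta L* = 47.6 - 51.0 = -3.4
C1* = sqrt((-13.7)^2 + (16.1)^2) = 21.140
C2* = sqrt((-12.6)^2 + (15.7)^2) = 20.131
Delta C* = 20.131 - 21.140 = -1.01
Delta E = sqrt((-3.4)^2 + (1.1)^2 + (-0.4)^2) = 3.60


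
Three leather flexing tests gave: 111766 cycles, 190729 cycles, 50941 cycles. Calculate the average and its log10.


Average = (111766 + 190729 + 50941) / 3 = 117812 cycles
log10(117812) = 5.07


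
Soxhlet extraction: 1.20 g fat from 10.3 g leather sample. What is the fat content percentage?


Fat content = 1.20 / 10.3 x 100
Fat = 11.7%


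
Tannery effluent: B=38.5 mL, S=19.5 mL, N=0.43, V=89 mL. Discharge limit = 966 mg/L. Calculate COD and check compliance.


COD = 734.4 mg/L
Compliant: Yes


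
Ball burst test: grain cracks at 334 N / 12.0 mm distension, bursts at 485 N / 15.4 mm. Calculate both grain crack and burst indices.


Crack index = 334 / 12.0 = 27.8 N/mm
Burst index = 485 / 15.4 = 31.5 N/mm


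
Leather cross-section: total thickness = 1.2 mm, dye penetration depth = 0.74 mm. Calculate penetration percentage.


Penetration% = 0.74 / 1.2 x 100
Penetration = 61.7%


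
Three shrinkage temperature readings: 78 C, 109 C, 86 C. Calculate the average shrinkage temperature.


91.0 C


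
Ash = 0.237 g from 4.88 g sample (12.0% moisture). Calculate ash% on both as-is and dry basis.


As-is ash = 4.86%
Dry-basis ash = 5.52%

As-is ash% = 0.237 / 4.88 x 100 = 4.86%
Dry mass = 4.88 x (100 - 12.0) / 100 = 4.2944 g
Dry-basis ash% = 0.237 / 4.2944 x 100 = 5.52%


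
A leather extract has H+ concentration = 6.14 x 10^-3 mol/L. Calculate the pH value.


pH = 2.21


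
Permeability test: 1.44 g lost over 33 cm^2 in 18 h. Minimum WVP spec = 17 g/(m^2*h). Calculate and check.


WVP = 1.44 / (33 x 18) x 10000 = 24.24 g/(m^2*h)
Minimum: 17 g/(m^2*h)
Meets spec: Yes


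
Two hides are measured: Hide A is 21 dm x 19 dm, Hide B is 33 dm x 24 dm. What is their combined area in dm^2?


1191 dm^2

Hide A area = 21 x 19 = 399 dm^2
Hide B area = 33 x 24 = 792 dm^2
Total = 399 + 792 = 1191 dm^2


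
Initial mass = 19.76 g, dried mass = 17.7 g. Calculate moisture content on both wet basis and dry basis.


Moisture lost = 19.76 - 17.7 = 2.06 g
Wet basis MC = 2.06 / 19.76 x 100 = 10.4%
Dry basis MC = 2.06 / 17.7 x 100 = 11.6%


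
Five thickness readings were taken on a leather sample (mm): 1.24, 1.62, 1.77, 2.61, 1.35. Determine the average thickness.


1.72 mm

Sum = 1.24 + 1.62 + 1.77 + 2.61 + 1.35 = 8.59
Average = 8.59 / 5 = 1.72 mm


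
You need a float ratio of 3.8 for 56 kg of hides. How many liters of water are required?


212.8 L


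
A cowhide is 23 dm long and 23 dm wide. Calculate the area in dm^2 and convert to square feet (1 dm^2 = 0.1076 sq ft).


Area = 23 x 23 = 529 dm^2
Conversion: 529 x 0.1076 = 56.92 sq ft


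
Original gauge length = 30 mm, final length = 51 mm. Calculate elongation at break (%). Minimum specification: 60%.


Elongation = 70.0%
Meets spec: Yes

Extension = 51 - 30 = 21 mm
Elongation = 21 / 30 x 100 = 70.0%
Minimum required: 60%
Meets specification: Yes


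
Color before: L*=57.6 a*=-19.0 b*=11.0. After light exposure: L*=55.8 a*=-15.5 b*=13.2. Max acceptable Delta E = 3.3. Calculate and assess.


Delta E = 4.51
Passes: No

dL = -1.8, da = 3.5, db = 2.2
dE = sqrt((-1.8)^2 + (3.5)^2 + (2.2)^2) = 4.51
Max = 3.3
Passes: No


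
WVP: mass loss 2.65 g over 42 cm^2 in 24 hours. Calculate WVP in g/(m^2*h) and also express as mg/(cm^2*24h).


WVP = 26.29 g/(m^2*h)
Daily rate = 63.10 mg/(cm^2*24h)

WVP = 2.65 / (42 x 24) x 10000 = 26.29 g/(m^2*h)
Mass loss in mg = 2.65 x 1000 = 2650 mg
Per cm^2 per 24h in mg: 2650 x 24 / (42 x 24) = 63600 / 1008 = 63.10 mg/(cm^2*24h)


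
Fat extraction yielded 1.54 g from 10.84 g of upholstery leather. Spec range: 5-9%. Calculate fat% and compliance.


Fat content = 14.2%
Compliant: No

Fat% = 1.54 / 10.84 x 100 = 14.2%
Spec range: 5-9%
Compliant: No


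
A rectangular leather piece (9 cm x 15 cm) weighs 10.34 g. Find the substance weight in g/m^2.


Area = 9 x 15 = 135 cm^2
SW = 10.34 / 135 x 10000 = 765.9 g/m^2


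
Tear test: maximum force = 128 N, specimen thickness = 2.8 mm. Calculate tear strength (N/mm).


Tear strength = force / thickness
Tear = 128 / 2.8 = 45.7 N/mm


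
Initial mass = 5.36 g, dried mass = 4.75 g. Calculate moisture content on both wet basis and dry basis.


Wet basis = 11.4%
Dry basis = 12.8%

Moisture lost = 5.36 - 4.75 = 0.61 g
Wet basis MC = 0.61 / 5.36 x 100 = 11.4%
Dry basis MC = 0.61 / 4.75 x 100 = 12.8%


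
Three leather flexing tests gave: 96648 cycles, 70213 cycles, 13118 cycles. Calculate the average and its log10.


Average = (96648 + 70213 + 13118) / 3 = 59993 cycles
log10(59993) = 4.78


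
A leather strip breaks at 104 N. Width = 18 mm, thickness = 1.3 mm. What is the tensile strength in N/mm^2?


Cross-sectional area = 18 x 1.3 = 23.4 mm^2
Tensile strength = 104 / 23.4 = 4.44 N/mm^2


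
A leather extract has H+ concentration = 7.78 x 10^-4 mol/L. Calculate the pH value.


pH = 3.11

pH = -log10[H+]
pH = -log10(7.78 x 10^-4) = 3.11


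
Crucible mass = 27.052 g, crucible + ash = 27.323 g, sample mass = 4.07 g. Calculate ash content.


Ash mass = 0.271 g
Ash content = 6.66%


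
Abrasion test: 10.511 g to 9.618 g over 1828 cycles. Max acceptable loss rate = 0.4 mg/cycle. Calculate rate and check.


Rate = 0.489 mg/cycle
Passes: No

Loss = 10.511 - 9.618 = 0.893 g
Rate = 0.893 g / 1828 cycles x 1000 = 0.489 mg/cycle
Max = 0.4 mg/cycle
Passes: No


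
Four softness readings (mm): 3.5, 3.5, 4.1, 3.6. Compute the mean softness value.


Sum = 3.5 + 3.5 + 4.1 + 3.6
Mean = 14.7 / 4 = 3.68 mm


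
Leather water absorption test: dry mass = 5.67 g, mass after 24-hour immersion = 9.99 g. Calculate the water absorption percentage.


76.2%

Water absorbed = 9.99 - 5.67 = 4.32 g
WA% = 4.32 / 5.67 x 100 = 76.2%


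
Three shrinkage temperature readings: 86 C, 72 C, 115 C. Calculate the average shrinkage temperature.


Average = (86 + 72 + 115) / 3
Average = 273 / 3 = 91.0 C


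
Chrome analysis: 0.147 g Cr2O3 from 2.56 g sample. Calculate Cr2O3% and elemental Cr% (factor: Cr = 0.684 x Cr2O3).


Cr2O3% = 0.147 / 2.56 x 100 = 5.74%
Cr% = 5.74 x 0.684 = 3.93%


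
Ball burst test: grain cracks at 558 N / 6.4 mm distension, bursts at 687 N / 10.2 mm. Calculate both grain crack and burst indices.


Crack index = 87.2 N/mm
Burst index = 67.4 N/mm

Crack index = 558 / 6.4 = 87.2 N/mm
Burst index = 687 / 10.2 = 67.4 N/mm


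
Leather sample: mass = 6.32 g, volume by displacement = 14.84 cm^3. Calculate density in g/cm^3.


0.426 g/cm^3


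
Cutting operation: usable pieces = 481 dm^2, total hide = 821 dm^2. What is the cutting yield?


Yield = usable / total x 100
Yield = 481 / 821 x 100 = 58.6%


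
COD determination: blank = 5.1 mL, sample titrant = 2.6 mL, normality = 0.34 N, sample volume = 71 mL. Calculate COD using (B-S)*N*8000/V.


95.8 mg/L

COD = (5.1 - 2.6) x 0.34 x 8000 / 71
COD = 2.5 x 0.34 x 8000 / 71
COD = 95.8 mg/L


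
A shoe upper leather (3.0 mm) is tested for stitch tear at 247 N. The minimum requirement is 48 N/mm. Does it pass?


STS = 247 / 3.0 = 82.3 N/mm
Minimum required: 48 N/mm
Passes: Yes


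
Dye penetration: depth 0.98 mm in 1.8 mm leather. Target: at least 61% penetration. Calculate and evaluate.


Penetration = 54.4%
Meets target: No


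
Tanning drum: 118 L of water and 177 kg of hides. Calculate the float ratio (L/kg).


Float ratio = water / hide weight
Ratio = 118 / 177 = 0.7


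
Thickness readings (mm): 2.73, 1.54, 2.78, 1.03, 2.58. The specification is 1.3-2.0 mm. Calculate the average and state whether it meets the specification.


Sum = 10.66
Average = 10.66 / 5 = 2.13 mm
Specification range: 1.3 to 2.0 mm
Within spec: No


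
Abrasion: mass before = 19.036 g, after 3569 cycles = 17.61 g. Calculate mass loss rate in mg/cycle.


Mass loss = 19.036 - 17.61 = 1.426 g
Rate = 1.426 / 3569 x 1000 = 0.400 mg/cycle


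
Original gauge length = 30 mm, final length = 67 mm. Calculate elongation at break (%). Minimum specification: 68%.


Extension = 67 - 30 = 37 mm
Elongation = 37 / 30 x 100 = 123.3%
Minimum required: 68%
Meets specification: Yes


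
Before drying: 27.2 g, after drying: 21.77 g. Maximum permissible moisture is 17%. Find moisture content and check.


MC = (27.2 - 21.77) / 27.2 x 100 = 20.0%
Maximum: 17%
Acceptable: No


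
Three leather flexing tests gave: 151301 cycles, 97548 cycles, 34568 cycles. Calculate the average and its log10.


Average = 94472 cycles
log10 = 4.98

Average = (151301 + 97548 + 34568) / 3 = 94472 cycles
log10(94472) = 4.98


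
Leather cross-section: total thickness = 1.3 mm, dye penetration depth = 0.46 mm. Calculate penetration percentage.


Penetration% = 0.46 / 1.3 x 100
Penetration = 35.4%


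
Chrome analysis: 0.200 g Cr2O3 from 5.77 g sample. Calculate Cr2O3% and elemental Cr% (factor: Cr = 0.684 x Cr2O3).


Cr2O3% = 0.200 / 5.77 x 100 = 3.47%
Cr% = 3.47 x 0.684 = 2.37%


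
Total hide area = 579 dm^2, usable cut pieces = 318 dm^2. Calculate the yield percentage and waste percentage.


Yield = 318 / 579 x 100 = 54.9%
Waste = 579 - 318 = 261 dm^2
Waste% = 100 - 54.9 = 45.1%


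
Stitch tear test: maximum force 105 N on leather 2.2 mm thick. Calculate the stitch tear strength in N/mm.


47.7 N/mm

Stitch tear strength = force / thickness
STS = 105 / 2.2 = 47.7 N/mm


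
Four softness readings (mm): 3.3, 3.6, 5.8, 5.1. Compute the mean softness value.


Sum = 3.3 + 3.6 + 5.8 + 5.1
Mean = 17.8 / 4 = 4.45 mm


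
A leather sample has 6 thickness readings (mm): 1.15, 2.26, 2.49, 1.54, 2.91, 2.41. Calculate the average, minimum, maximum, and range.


Sum = 12.76
Average = 12.76 / 6 = 2.13 mm
Minimum = 1.15 mm
Maximum = 2.91 mm
Range = 2.91 - 1.15 = 1.76 mm


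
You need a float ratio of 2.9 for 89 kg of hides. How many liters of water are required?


Water = hide weight x target ratio
Water = 89 x 2.9 = 258.1 L


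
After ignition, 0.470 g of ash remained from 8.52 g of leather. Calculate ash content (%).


5.52%

Ash% = 0.470 / 8.52 x 100
Ash% = 5.52%


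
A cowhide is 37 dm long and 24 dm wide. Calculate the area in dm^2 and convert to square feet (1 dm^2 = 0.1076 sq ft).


Area = 37 x 24 = 888 dm^2
Conversion: 888 x 0.1076 = 95.55 sq ft


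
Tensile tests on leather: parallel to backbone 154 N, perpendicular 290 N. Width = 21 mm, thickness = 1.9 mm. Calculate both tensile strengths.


Area = 21 x 1.9 = 39.9 mm^2
TS (parallel) = 154 / 39.9 = 3.86 N/mm^2
TS (perpendicular) = 290 / 39.9 = 7.27 N/mm^2


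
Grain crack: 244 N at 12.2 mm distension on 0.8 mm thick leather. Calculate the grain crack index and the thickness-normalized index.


Crack index = 20.0 N/mm
Normalized index = 25.0 N/mm per mm

Crack index = 244 / 12.2 = 20.0 N/mm
Normalized = 20.0 / 0.8 = 25.0 N/mm per mm


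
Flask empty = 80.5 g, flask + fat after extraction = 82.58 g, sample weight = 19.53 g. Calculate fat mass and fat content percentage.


Fat mass = 2.08 g
Fat content = 10.7%

Fat mass = 82.58 - 80.5 = 2.08 g
Fat% = 2.08 / 19.53 x 100 = 10.7%


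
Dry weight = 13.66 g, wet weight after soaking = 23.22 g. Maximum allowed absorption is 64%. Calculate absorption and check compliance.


WA = (23.22 - 13.66) / 13.66 x 100 = 70.0%
Maximum allowed: 64%
Compliant: No


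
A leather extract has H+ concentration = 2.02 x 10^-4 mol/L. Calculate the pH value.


pH = -log10[H+]
pH = -log10(2.02 x 10^-4) = 3.69


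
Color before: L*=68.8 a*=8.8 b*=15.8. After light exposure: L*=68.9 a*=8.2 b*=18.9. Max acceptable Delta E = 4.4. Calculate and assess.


Delta E = 3.16
Passes: Yes


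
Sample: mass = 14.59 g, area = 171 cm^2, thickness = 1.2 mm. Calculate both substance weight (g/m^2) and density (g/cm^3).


Substance weight = 853.2 g/m^2
Density = 0.711 g/cm^3

SW = 14.59 / 171 x 10000 = 853.2 g/m^2
Volume = 171 x 1.2 / 10 = 20.52 cm^3
Density = 14.59 / 20.52 = 0.711 g/cm^3
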